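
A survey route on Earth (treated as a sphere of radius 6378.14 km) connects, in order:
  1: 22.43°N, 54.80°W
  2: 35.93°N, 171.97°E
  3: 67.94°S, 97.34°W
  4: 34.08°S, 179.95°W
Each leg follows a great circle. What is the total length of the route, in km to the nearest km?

31834 km

Leg 1→2: central angle 1.8637 rad, distance 11887.1 km.
Leg 2→3: central angle 2.1502 rad, distance 13714.1 km.
Leg 3→4: central angle 0.9772 rad, distance 6232.8 km.
Total: 11887.1 + 13714.1 + 6232.8 ≈ 31834 km.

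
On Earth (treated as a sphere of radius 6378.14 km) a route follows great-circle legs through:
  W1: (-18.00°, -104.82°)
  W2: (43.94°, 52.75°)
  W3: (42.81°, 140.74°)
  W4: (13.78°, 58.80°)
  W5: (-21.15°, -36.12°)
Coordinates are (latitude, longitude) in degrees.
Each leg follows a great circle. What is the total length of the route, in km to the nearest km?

Leg W1→W2: central angle 2.5819 rad, distance 16468.0 km.
Leg W2→W3: central angle 1.0586 rad, distance 6752.0 km.
Leg W3→W4: central angle 1.3059 rad, distance 8329.5 km.
Leg W4→W5: central angle 1.7352 rad, distance 11067.1 km.
Total: 16468.0 + 6752.0 + 8329.5 + 11067.1 ≈ 42617 km.

42617 km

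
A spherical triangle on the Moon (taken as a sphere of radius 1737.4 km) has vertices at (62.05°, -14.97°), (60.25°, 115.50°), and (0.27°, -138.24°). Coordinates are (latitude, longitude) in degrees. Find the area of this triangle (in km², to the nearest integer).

Side lengths (central angles): a = 1.7061, b = 1.8265, c = 0.9072 rad; semiperimeter s = 2.2199.
By l'Huilier's theorem, tan(E/4) = √[tan(s/2) tan((s−a)/2) tan((s−b)/2) tan((s−c)/2)], giving spherical excess E = 1.1105 rad.
Area = E·R² = 1.1105 × (1737.4)² ≈ 3351959 km².

3351959 km²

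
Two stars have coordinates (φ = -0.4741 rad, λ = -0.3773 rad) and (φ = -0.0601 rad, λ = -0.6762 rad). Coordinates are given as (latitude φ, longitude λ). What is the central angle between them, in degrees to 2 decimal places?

Let φ₁ = -0.4741 rad, φ₂ = -0.0601 rad, and Δλ = -0.2989 rad.
Haversine: a = sin²(Δφ/2) + cos φ₁ cos φ₂ sin²(Δλ/2) = 0.0422 + (0.8897)(0.9982)(0.0222) = 0.06193.
Central angle c = 2·arcsin(√a) = 0.50300 rad.
So the angular separation is 28.82°.

28.82°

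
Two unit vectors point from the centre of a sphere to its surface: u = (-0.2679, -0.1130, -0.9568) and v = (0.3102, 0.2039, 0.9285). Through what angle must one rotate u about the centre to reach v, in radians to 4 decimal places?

u·v = -0.9945; |u| = 1.0000, |v| = 1.0000.
cos θ = (u·v)/(|u||v|) = -0.9946, so θ = 3.0374 rad.

3.0374 rad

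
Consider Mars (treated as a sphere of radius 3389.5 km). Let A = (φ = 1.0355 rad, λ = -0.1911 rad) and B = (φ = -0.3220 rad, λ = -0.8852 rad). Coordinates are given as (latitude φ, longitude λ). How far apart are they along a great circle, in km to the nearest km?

In radians: φ₁ = 1.0355, φ₂ = -0.3220, Δλ = -39.769° = -0.6941 rad.
Haversine: a = sin²(Δφ/2) + cos φ₁ cos φ₂ sin²(Δλ/2) = 0.3942 + (0.5101)(0.9486)(0.1157) = 0.45014.
Central angle c = 2·arcsin(√a) = 1.47090 rad.
Distance = R·c = 3389.5 × 1.4709 ≈ 4986 km.

4986 km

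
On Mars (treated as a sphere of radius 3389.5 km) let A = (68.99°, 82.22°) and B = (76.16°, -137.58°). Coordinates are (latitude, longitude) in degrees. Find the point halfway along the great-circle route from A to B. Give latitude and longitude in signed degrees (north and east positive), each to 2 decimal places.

The central angle between A and B is δ = 0.5725 rad.
With f = 0.5, the slerp weights are sin((1−f)δ)/sin δ = 0.5212 and sin(fδ)/sin δ = 0.5212.
Weighted sum of the unit vectors: (0.5212)·(0.0485,0.3552,0.9335) + (0.5212)·(-0.1766,-0.1614,0.9710) = (-0.0667, 0.1010, 0.9926).
Converting back: φ = atan2(z, √(x²+y²)) = 83.04°, λ = atan2(y, x) = 123.45°.

83.04°, 123.45°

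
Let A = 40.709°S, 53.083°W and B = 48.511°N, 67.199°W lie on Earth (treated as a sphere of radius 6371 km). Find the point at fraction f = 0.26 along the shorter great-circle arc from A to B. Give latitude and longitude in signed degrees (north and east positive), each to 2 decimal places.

-17.52°, -56.94°

The central angle between A and B is δ = 1.5723 rad.
With f = 0.26, the slerp weights are sin((1−f)δ)/sin δ = 0.9182 and sin(fδ)/sin δ = 0.3975.
Weighted sum of the unit vectors: (0.9182)·(0.4553,-0.6061,-0.6522) + (0.3975)·(0.2567,-0.6107,0.7491) = (0.5201, -0.7993, -0.3011).
Converting back: φ = atan2(z, √(x²+y²)) = -17.52°, λ = atan2(y, x) = -56.94°.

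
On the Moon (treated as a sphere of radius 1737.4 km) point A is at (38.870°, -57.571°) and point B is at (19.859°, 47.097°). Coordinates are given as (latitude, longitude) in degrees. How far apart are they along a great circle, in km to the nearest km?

2681 km

In radians: φ₁ = 0.6784, φ₂ = 0.3466, Δλ = 104.668° = 1.8268 rad.
cos c = sin φ₁ sin φ₂ + cos φ₁ cos φ₂ cos Δλ = (0.6276)(0.3397) + (0.7786)(0.9405)(-0.2532) = 0.02776,
so c = arccos(0.02776) = 1.54303 rad.
Distance = R·c = 1737.4 × 1.5430 ≈ 2681 km.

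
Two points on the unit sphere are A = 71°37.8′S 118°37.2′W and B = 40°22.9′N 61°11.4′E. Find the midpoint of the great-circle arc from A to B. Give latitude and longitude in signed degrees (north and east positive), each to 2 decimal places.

-33.99°, 61.06°

The central angle between A and B is δ = 2.5962 rad.
With f = 0.5, the slerp weights are sin((1−f)δ)/sin δ = 1.8565 and sin(fδ)/sin δ = 1.8565.
Weighted sum of the unit vectors: (1.8565)·(-0.1510,-0.2766,-0.9490) + (1.8565)·(0.3671,0.6675,0.6479) = (0.4012, 0.7255, -0.5591).
Converting back: φ = atan2(z, √(x²+y²)) = -33.99°, λ = atan2(y, x) = 61.06°.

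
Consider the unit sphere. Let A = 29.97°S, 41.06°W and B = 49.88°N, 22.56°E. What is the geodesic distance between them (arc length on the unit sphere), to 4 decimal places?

1.7052

With latitudes φ₁ = -29.970°, φ₂ = 49.880° and longitude difference Δλ = 63.620°:
Haversine: a = sin²(Δφ/2) + cos φ₁ cos φ₂ sin²(Δλ/2) = 0.4119 + (0.8663)(0.6444)(0.2778) = 0.56698.
Central angle c = 2·arcsin(√a) = 1.70517 rad.
On the unit sphere the arc length equals the central angle: 1.7052.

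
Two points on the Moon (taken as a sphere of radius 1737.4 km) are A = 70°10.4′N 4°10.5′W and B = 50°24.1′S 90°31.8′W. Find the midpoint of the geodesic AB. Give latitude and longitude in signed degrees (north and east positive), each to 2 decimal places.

The central angle between A and B is δ = 2.3619 rad.
With f = 0.5, the slerp weights are sin((1−f)δ)/sin δ = 1.3156 and sin(fδ)/sin δ = 1.3156.
Weighted sum of the unit vectors: (1.3156)·(0.3383,-0.0247,0.9407) + (1.3156)·(-0.0059,-0.6374,-0.7705) = (0.4373, -0.8710, 0.2239).
Converting back: φ = atan2(z, √(x²+y²)) = 12.94°, λ = atan2(y, x) = -63.34°.

12.94°, -63.34°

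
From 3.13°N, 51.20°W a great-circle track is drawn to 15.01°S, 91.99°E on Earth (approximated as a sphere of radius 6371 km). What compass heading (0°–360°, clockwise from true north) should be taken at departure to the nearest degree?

With φ₁ = 0.0546, φ₂ = -0.2620, Δλ = 2.4991 rad, the forward-azimuth formula gives
θ = atan2( sin Δλ cos φ₂ , cos φ₁ sin φ₂ − sin φ₁ cos φ₂ cos Δλ ) = atan2(0.5787, -0.2164) = 110.50°.
So the initial bearing is 111°.

111°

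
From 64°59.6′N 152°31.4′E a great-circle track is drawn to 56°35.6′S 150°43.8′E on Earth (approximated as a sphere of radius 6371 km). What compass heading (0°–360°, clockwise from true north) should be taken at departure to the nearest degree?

Δλ = -1.793° = -0.0313 rad.
y = sin Δλ · cos φ₂ = (-0.0313)(0.5506) = -0.0172
x = cos φ₁ sin φ₂ − sin φ₁ cos φ₂ cos Δλ = (0.4227)(-0.8348) − (0.9063)(0.5506)(0.9995) = -0.8516
θ = atan2(y, x) = -178.84°; adding 360° gives 181°.

181°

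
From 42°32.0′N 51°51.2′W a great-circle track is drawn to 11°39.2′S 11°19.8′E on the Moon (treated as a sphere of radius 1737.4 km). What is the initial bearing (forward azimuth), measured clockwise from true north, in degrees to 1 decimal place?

117.1°

Δλ = 63.183° = 1.1028 rad.
y = sin Δλ · cos φ₂ = (0.8925)(0.9794) = 0.8741
x = cos φ₁ sin φ₂ − sin φ₁ cos φ₂ cos Δλ = (0.7369)(-0.2020) − (0.6760)(0.9794)(0.4511) = -0.4475
θ = atan2(y, x) = 117.11°, so the bearing is 117.1°.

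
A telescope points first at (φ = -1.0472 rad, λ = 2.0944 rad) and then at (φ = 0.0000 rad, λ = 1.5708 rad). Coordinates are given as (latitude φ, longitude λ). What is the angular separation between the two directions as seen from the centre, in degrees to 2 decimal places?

Let φ₁ = -1.0472 rad, φ₂ = 0.0000 rad, and Δλ = -0.5236 rad.
Haversine: a = sin²(Δφ/2) + cos φ₁ cos φ₂ sin²(Δλ/2) = 0.2500 + (0.5000)(1.0000)(0.0670) = 0.28349.
Central angle c = 2·arcsin(√a) = 1.12297 rad.
So the angular separation is 64.34°.

64.34°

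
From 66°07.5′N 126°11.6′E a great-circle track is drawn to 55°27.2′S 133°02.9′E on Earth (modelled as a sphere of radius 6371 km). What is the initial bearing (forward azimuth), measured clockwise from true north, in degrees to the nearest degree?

175°

With φ₁ = 1.1541, φ₂ = -0.9678, Δλ = 0.1196 rad, the forward-azimuth formula gives
θ = atan2( sin Δλ cos φ₂ , cos φ₁ sin φ₂ − sin φ₁ cos φ₂ cos Δλ ) = atan2(0.0677, -0.8482) = 175.44°.
So the initial bearing is 175°.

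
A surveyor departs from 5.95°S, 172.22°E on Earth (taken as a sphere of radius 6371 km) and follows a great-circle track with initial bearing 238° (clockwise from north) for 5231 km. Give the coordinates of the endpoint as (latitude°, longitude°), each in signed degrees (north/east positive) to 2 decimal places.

-27.15°, 127.99°

Angular distance δ = d/R = 5231/6371 = 0.82106 rad; initial bearing θ = 4.1539 rad.
sin φ₂ = sin φ₁ cos δ + cos φ₁ sin δ cos θ = (-0.1037)(0.6814) + (0.9946)(0.7319)(-0.5299) = -0.4564, so φ₂ = -27.15°.
Δλ = atan2(sin θ sin δ cos φ₁, cos δ − sin φ₁ sin φ₂) = atan2(-0.6173, 0.6341) = -44.230°.
λ₂ = 172.220° − 44.230° = 127.99°.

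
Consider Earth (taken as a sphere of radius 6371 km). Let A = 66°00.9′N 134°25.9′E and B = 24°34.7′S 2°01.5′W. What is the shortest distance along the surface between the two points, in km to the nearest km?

With latitudes φ₁ = 66.015°, φ₂ = -24.578° and longitude difference Δλ = -136.457°:
Haversine: a = sin²(Δφ/2) + cos φ₁ cos φ₂ sin²(Δλ/2) = 0.5052 + (0.4065)(0.9094)(0.8624) = 0.82399.
Central angle c = 2·arcsin(√a) = 2.27572 rad.
Distance = R·c = 6371 × 2.2757 ≈ 14499 km.

14499 km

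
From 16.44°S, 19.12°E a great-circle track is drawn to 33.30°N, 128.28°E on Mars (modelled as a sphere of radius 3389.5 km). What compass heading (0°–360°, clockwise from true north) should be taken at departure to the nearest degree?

60°

With φ₁ = -0.2869, φ₂ = 0.5812, Δλ = 1.9052 rad, the forward-azimuth formula gives
θ = atan2( sin Δλ cos φ₂ , cos φ₁ sin φ₂ − sin φ₁ cos φ₂ cos Δλ ) = atan2(0.7895, 0.4489) = 60.38°.
So the initial bearing is 60°.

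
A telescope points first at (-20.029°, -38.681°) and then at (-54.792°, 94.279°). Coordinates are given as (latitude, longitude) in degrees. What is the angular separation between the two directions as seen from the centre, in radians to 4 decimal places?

1.6602 rad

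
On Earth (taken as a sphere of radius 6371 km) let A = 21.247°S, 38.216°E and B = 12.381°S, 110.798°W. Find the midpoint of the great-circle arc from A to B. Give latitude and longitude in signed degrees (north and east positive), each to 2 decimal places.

Central angle δ = 2.3500 rad. Interpolating on the sphere with fraction f = 0.5:
P = [sin((1−f)δ)·A + sin(fδ)·B] / sin δ = 1.2969·A + 1.2969·B in Cartesian coordinates,
giving P = (0.4999, -0.4364, -0.7481), i.e. latitude -48.42°, longitude -41.12°.

-48.42°, -41.12°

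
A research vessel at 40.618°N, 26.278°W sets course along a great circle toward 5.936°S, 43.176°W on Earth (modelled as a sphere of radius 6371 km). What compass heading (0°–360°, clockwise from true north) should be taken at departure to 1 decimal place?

202.5°

Δλ = -16.898° = -0.2949 rad.
y = sin Δλ · cos φ₂ = (-0.2907)(0.9946) = -0.2891
x = cos φ₁ sin φ₂ − sin φ₁ cos φ₂ cos Δλ = (0.7591)(-0.1034) − (0.6510)(0.9946)(0.9568) = -0.6981
θ = atan2(y, x) = -157.50°; adding 360° gives 202.5°.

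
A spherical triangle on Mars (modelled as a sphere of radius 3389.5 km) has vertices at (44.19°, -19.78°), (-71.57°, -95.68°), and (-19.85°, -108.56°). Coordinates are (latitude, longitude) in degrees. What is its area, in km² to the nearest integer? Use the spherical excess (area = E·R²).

Side lengths (central angles): a = 0.9122, b = 1.7950, c = 2.2219 rad; semiperimeter s = 2.4645.
By l'Huilier's theorem, tan(E/4) = √[tan(s/2) tan((s−a)/2) tan((s−b)/2) tan((s−c)/2)], giving spherical excess E = 1.3249 rad.
Area = E·R² = 1.3249 × (3389.5)² ≈ 15221023 km².

15221023 km²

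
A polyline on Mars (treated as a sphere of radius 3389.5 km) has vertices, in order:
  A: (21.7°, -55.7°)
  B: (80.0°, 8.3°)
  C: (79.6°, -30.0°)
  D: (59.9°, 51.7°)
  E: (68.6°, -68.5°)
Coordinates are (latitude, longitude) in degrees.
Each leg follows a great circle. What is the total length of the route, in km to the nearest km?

Leg A→B: central angle 1.1209 rad, distance 3799.3 km.
Leg B→C: central angle 0.1164 rad, distance 394.7 km.
Leg C→D: central angle 0.5276 rad, distance 1788.4 km.
Leg D→E: central angle 0.7764 rad, distance 2631.5 km.
Total: 3799.3 + 394.7 + 1788.4 + 2631.5 ≈ 8614 km.

8614 km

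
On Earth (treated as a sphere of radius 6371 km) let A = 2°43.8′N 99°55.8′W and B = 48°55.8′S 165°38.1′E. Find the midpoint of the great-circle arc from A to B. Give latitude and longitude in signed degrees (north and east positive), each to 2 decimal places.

Central angle δ = 1.6576 rad. Interpolating on the sphere with fraction f = 0.5:
P = [sin((1−f)δ)·A + sin(fδ)·B] / sin δ = 0.7399·A + 0.7399·B in Cartesian coordinates,
giving P = (-0.5983, -0.6074, -0.5226), i.e. latitude -31.50°, longitude -134.57°.

-31.50°, -134.57°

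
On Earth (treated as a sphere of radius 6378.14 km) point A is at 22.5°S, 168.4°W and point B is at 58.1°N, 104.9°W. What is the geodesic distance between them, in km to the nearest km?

10703 km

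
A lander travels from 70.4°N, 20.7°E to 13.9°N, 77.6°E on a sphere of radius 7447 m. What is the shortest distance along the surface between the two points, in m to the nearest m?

In radians: φ₁ = 1.2287, φ₂ = 0.2426, Δλ = 56.900° = 0.9931 rad.
cos c = sin φ₁ sin φ₂ + cos φ₁ cos φ₂ cos Δλ = (0.9421)(0.2402) + (0.3355)(0.9707)(0.5461) = 0.40413,
so c = arccos(0.40413) = 1.15476 rad.
Distance = R·c = 7447 × 1.1548 ≈ 8600 m.

8600 m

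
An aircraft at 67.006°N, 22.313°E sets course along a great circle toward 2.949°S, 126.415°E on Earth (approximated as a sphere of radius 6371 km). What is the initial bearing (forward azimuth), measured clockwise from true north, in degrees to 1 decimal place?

Δλ = 104.102° = 1.8169 rad.
y = sin Δλ · cos φ₂ = (0.9699)(0.9987) = 0.9686
x = cos φ₁ sin φ₂ − sin φ₁ cos φ₂ cos Δλ = (0.3906)(-0.0514) − (0.9205)(0.9987)(-0.2436) = 0.2039
θ = atan2(y, x) = 78.11°, so the bearing is 78.1°.

78.1°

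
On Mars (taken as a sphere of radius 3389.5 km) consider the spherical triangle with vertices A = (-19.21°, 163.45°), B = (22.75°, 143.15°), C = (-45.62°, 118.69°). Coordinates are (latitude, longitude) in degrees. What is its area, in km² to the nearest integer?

4066321 km²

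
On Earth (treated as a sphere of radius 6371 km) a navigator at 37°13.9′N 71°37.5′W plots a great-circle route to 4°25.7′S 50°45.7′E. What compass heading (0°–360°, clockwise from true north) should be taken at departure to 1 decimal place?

With φ₁ = 0.6498, φ₂ = -0.0773, Δλ = 2.1361 rad, the forward-azimuth formula gives
θ = atan2( sin Δλ cos φ₂ , cos φ₁ sin φ₂ − sin φ₁ cos φ₂ cos Δλ ) = atan2(0.8419, 0.2616) = 72.74°.
So the initial bearing is 72.7°.

72.7°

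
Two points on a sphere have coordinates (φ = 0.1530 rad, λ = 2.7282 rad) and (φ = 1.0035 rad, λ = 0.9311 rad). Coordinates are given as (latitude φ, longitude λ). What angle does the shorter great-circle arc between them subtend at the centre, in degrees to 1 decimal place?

89.5°

In radians: φ₁ = 0.1530, φ₂ = 1.0035, Δλ = -102.966° = -1.7971 rad.
cos c = sin φ₁ sin φ₂ + cos φ₁ cos φ₂ cos Δλ = (0.1524)(0.8434) + (0.9883)(0.5374)(-0.2244) = 0.00937,
so c = arccos(0.00937) = 1.56143 rad.
So the angular separation is 89.5°.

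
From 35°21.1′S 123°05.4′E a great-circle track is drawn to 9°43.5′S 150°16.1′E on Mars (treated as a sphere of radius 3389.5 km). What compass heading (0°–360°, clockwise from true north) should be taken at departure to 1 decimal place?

With φ₁ = -0.6170, φ₂ = -0.1697, Δλ = 0.4744 rad, the forward-azimuth formula gives
θ = atan2( sin Δλ cos φ₂ , cos φ₁ sin φ₂ − sin φ₁ cos φ₂ cos Δλ ) = atan2(0.4502, 0.3695) = 50.62°.
So the initial bearing is 50.6°.

50.6°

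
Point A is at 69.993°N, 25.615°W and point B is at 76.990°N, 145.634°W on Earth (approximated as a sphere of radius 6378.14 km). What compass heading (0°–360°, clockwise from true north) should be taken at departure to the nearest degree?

336°

With φ₁ = 1.2216, φ₂ = 1.3437, Δλ = -2.0947 rad, the forward-azimuth formula gives
θ = atan2( sin Δλ cos φ₂ , cos φ₁ sin φ₂ − sin φ₁ cos φ₂ cos Δλ ) = atan2(-0.1949, 0.4392) = -23.93°.
Adding 360° brings this into [0°, 360°): 336°.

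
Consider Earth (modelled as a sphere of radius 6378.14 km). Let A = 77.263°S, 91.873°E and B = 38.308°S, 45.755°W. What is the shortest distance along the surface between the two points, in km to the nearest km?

With latitudes φ₁ = -77.263°, φ₂ = -38.308° and longitude difference Δλ = -137.628°:
cos c = sin φ₁ sin φ₂ + cos φ₁ cos φ₂ cos Δλ = (-0.9754)(-0.6199) + (0.2205)(0.7847)(-0.7388) = 0.47682,
so c = arccos(0.47682) = 1.07376 rad.
Distance = R·c = 6378.14 × 1.0738 ≈ 6849 km.

6849 km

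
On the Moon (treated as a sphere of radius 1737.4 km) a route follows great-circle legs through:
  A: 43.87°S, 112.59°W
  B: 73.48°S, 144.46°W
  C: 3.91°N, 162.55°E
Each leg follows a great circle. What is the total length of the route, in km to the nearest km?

Leg A→B: central angle 0.5763 rad, distance 1001.2 km.
Leg B→C: central angle 1.4652 rad, distance 2545.7 km.
Total: 1001.2 + 2545.7 ≈ 3547 km.

3547 km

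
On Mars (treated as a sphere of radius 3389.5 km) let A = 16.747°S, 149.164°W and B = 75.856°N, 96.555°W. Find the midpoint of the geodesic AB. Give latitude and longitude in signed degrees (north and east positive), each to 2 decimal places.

The central angle between A and B is δ = 1.7085 rad.
With f = 0.5, the slerp weights are sin((1−f)δ)/sin δ = 0.7613 and sin(fδ)/sin δ = 0.7613.
Weighted sum of the unit vectors: (0.7613)·(-0.8222,-0.4908,-0.2881) + (0.7613)·(-0.0279,-0.2428,0.9697) = (-0.6472, -0.5585, 0.5189).
Converting back: φ = atan2(z, √(x²+y²)) = 31.26°, λ = atan2(y, x) = -139.21°.

31.26°, -139.21°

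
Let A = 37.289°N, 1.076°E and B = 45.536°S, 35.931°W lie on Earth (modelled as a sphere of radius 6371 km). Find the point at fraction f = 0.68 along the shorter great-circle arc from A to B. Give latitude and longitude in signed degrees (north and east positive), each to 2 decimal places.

Central angle δ = 1.5582 rad. Interpolating on the sphere with fraction f = 0.68:
P = [sin((1−f)δ)·A + sin(fδ)·B] / sin δ = 0.4782·A + 0.8722·B in Cartesian coordinates,
giving P = (0.8751, -0.3514, -0.3327), i.e. latitude -19.44°, longitude -21.88°.

-19.44°, -21.88°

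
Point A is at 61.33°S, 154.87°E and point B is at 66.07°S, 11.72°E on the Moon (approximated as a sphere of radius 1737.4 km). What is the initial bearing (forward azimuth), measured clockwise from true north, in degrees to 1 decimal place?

With φ₁ = -1.0704, φ₂ = -1.1531, Δλ = -2.4984 rad, the forward-azimuth formula gives
θ = atan2( sin Δλ cos φ₂ , cos φ₁ sin φ₂ − sin φ₁ cos φ₂ cos Δλ ) = atan2(-0.2433, -0.7233) = -161.41°.
Adding 360° brings this into [0°, 360°): 198.6°.

198.6°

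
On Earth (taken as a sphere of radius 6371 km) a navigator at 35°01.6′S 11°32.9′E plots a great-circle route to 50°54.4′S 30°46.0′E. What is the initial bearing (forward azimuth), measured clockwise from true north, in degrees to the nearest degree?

145°

Δλ = 19.218° = 0.3354 rad.
y = sin Δλ · cos φ₂ = (0.3292)(0.6306) = 0.2076
x = cos φ₁ sin φ₂ − sin φ₁ cos φ₂ cos Δλ = (0.8189)(-0.7761) − (-0.5740)(0.6306)(0.9443) = -0.2938
θ = atan2(y, x) = 144.76°, so the bearing is 145°.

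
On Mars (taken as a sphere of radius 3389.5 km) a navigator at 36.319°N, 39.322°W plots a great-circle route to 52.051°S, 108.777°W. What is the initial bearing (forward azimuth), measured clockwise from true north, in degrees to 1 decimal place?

Δλ = -69.455° = -1.2122 rad.
y = sin Δλ · cos φ₂ = (-0.9364)(0.6150) = -0.5758
x = cos φ₁ sin φ₂ − sin φ₁ cos φ₂ cos Δλ = (0.8057)(-0.7886) − (0.5923)(0.6150)(0.3509) = -0.7632
θ = atan2(y, x) = -142.96°; adding 360° gives 217.0°.

217.0°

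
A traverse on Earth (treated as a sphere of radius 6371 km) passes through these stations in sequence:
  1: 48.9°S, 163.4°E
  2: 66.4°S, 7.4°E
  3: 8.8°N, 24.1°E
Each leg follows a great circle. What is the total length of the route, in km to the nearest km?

Leg 1→2: central angle 1.1039 rad, distance 7033.0 km.
Leg 2→3: central angle 1.3297 rad, distance 8471.6 km.
Total: 7033.0 + 8471.6 ≈ 15505 km.

15505 km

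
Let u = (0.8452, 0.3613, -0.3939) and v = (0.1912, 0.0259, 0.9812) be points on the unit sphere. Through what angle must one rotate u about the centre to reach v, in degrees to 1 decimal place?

u·v = -0.2155; |u| = 1.0000, |v| = 1.0000.
cos θ = (u·v)/(|u||v|) = -0.2155, so θ = 102.4°.

102.4°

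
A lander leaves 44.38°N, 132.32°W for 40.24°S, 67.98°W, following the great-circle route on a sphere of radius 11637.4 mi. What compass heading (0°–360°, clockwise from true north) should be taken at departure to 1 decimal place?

135.2°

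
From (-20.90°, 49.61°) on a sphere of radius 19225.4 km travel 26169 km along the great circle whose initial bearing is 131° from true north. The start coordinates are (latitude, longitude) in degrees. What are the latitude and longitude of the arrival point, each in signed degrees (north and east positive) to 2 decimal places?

-42.35°, 142.29°

Angular distance δ = d/R = 26169/19225.4 = 1.36117 rad; initial bearing θ = 2.2864 rad.
sin φ₂ = sin φ₁ cos δ + cos φ₁ sin δ cos θ = (-0.3567)(0.2081) + (0.9342)(0.9781)(-0.6561) = -0.6737, so φ₂ = -42.35°.
Δλ = atan2(sin θ sin δ cos φ₁, cos δ − sin φ₁ sin φ₂) = atan2(0.6896, -0.0322) = 92.677°.
λ₂ = 49.610° + 92.677° = 142.29°.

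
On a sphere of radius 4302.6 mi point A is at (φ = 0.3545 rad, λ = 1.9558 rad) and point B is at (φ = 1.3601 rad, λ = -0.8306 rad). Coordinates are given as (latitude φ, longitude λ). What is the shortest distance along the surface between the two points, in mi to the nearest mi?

6087 mi

Let φ₁ = 0.3545 rad, φ₂ = 1.3601 rad, and Δλ = -2.7864 rad.
cos c = sin φ₁ sin φ₂ + cos φ₁ cos φ₂ cos Δλ = (0.3471)(0.9779) + (0.9378)(0.2091)(-0.9376) = 0.15555,
so c = arccos(0.15555) = 1.41461 rad.
Distance = R·c = 4302.6 × 1.4146 ≈ 6087 mi.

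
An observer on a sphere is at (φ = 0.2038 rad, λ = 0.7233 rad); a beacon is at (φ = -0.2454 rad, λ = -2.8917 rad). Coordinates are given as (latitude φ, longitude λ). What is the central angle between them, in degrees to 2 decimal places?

153.46°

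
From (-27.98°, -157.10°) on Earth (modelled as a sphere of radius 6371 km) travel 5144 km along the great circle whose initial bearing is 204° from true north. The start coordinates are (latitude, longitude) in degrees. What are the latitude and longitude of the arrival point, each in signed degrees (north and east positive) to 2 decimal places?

-65.13°, 158.58°

Angular distance δ = d/R = 5144/6371 = 0.80741 rad; initial bearing θ = 3.5605 rad.
sin φ₂ = sin φ₁ cos δ + cos φ₁ sin δ cos θ = (-0.4692)(0.6914) + (0.8831)(0.7225)(-0.9135) = -0.9073, so φ₂ = -65.13°.
Δλ = atan2(sin θ sin δ cos φ₁, cos δ − sin φ₁ sin φ₂) = atan2(-0.2595, 0.2657) = -44.323°.
λ₂ = -157.100° − 44.323° = -201.42° → 158.58° after wrapping to (−180°, 180°].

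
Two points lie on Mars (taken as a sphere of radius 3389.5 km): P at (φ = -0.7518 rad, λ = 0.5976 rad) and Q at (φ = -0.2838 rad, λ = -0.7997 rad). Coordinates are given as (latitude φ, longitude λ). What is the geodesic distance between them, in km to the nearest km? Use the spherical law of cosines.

4248 km

With latitudes φ₁ = -43.075°, φ₂ = -16.261° and longitude difference Δλ = -80.059°:
cos c = sin φ₁ sin φ₂ + cos φ₁ cos φ₂ cos Δλ = (-0.6830)(-0.2800) + (0.7305)(0.9600)(0.1726) = 0.31228,
so c = arccos(0.31228) = 1.25320 rad.
Distance = R·c = 3389.5 × 1.2532 ≈ 4248 km.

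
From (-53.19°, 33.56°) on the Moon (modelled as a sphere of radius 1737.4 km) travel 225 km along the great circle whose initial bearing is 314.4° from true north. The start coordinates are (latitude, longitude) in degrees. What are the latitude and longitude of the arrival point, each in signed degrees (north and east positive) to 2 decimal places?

Angular distance δ = d/R = 225/1737.4 = 0.12950 rad; initial bearing θ = 5.4873 rad.
sin φ₂ = sin φ₁ cos δ + cos φ₁ sin δ cos θ = (-0.8006)(0.9916) + (0.5992)(0.1291)(0.6997) = -0.7398, so φ₂ = -47.71°.
Δλ = atan2(sin θ sin δ cos φ₁, cos δ − sin φ₁ sin φ₂) = atan2(-0.0553, 0.3993) = -7.882°.
λ₂ = 33.560° − 7.882° = 25.68°.

-47.71°, 25.68°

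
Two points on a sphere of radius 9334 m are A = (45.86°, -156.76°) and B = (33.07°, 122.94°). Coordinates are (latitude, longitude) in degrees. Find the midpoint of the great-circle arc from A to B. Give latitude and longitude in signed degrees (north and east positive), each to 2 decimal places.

47.04°, 158.64°

The central angle between A and B is δ = 1.0588 rad.
With f = 0.5, the slerp weights are sin((1−f)δ)/sin δ = 0.5793 and sin(fδ)/sin δ = 0.5793.
Weighted sum of the unit vectors: (0.5793)·(-0.6399,-0.2748,0.7176) + (0.5793)·(-0.4557,0.7033,0.5457) = (-0.6347, 0.2482, 0.7318).
Converting back: φ = atan2(z, √(x²+y²)) = 47.04°, λ = atan2(y, x) = 158.64°.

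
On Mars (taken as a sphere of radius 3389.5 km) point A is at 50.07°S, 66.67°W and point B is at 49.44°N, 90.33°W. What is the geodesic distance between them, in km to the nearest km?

Let φ₁ = -0.8739 rad, φ₂ = 0.8629 rad, and Δλ = -0.4129 rad.
Haversine: a = sin²(Δφ/2) + cos φ₁ cos φ₂ sin²(Δλ/2) = 0.5826 + (0.6419)(0.6502)(0.0420) = 0.60015.
Central angle c = 2·arcsin(√a) = 1.77246 rad.
Distance = R·c = 3389.5 × 1.7725 ≈ 6008 km.

6008 km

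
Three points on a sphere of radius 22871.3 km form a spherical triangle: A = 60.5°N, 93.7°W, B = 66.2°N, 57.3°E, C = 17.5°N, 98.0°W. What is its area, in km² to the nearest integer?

36168042 km²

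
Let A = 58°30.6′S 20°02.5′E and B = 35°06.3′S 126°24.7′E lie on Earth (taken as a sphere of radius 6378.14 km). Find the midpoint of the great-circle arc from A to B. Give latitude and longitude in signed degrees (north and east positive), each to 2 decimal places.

Central angle δ = 1.1918 rad. Interpolating on the sphere with fraction f = 0.5:
P = [sin((1−f)δ)·A + sin(fδ)·B] / sin δ = 0.6041·A + 0.6041·B in Cartesian coordinates,
giving P = (0.0031, 0.5059, -0.8626), i.e. latitude -59.61°, longitude 89.65°.

-59.61°, 89.65°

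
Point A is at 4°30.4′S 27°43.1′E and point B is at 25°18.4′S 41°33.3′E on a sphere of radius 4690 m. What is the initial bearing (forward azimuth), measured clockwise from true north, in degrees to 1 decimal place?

148.8°

With φ₁ = -0.0787, φ₂ = -0.4417, Δλ = 0.2415 rad, the forward-azimuth formula gives
θ = atan2( sin Δλ cos φ₂ , cos φ₁ sin φ₂ − sin φ₁ cos φ₂ cos Δλ ) = atan2(0.2162, -0.3572) = 148.81°.
So the initial bearing is 148.8°.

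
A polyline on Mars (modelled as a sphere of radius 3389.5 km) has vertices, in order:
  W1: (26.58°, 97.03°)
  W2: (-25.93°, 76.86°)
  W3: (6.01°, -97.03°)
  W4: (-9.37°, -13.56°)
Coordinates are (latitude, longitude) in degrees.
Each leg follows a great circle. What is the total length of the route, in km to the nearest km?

Leg W1→W2: central angle 0.9773 rad, distance 3312.4 km.
Leg W2→W3: central angle 2.7793 rad, distance 9420.5 km.
Leg W3→W4: central angle 1.4761 rad, distance 5003.3 km.
Total: 3312.4 + 9420.5 + 5003.3 ≈ 17736 km.

17736 km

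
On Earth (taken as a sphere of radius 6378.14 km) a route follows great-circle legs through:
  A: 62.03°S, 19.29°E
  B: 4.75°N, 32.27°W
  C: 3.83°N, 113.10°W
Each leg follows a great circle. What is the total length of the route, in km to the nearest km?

Leg A→B: central angle 1.3516 rad, distance 8620.7 km.
Leg B→C: central angle 1.4061 rad, distance 8968.0 km.
Total: 8620.7 + 8968.0 ≈ 17589 km.

17589 km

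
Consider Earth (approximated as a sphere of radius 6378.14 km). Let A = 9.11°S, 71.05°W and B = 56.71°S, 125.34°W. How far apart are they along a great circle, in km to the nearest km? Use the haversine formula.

7051 km

In radians: φ₁ = -0.1590, φ₂ = -0.9898, Δλ = -54.290° = -0.9475 rad.
Haversine: a = sin²(Δφ/2) + cos φ₁ cos φ₂ sin²(Δλ/2) = 0.1628 + (0.9874)(0.5489)(0.2082) = 0.27566.
Central angle c = 2·arcsin(√a) = 1.10551 rad.
Distance = R·c = 6378.14 × 1.1055 ≈ 7051 km.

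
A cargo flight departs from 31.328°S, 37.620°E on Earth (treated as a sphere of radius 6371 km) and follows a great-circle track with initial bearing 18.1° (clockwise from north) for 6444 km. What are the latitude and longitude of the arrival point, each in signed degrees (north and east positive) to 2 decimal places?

24.35°, 54.42°

Angular distance δ = d/R = 6444/6371 = 1.01146 rad; initial bearing θ = 0.3159 rad.
sin φ₂ = sin φ₁ cos δ + cos φ₁ sin δ cos θ = (-0.5199)(0.5306) + (0.8542)(0.8476)(0.9505) = 0.4123, so φ₂ = 24.35°.
Δλ = atan2(sin θ sin δ cos φ₁, cos δ − sin φ₁ sin φ₂) = atan2(0.2249, 0.7450) = 16.801°.
λ₂ = 37.620° + 16.801° = 54.42°.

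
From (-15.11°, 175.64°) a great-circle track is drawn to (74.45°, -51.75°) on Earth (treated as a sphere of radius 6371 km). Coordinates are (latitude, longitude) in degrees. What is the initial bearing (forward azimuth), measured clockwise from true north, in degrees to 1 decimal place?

With φ₁ = -0.2637, φ₂ = 1.2994, Δλ = 2.3145 rad, the forward-azimuth formula gives
θ = atan2( sin Δλ cos φ₂ , cos φ₁ sin φ₂ − sin φ₁ cos φ₂ cos Δλ ) = atan2(0.1973, 0.8828) = 12.60°.
So the initial bearing is 12.6°.

12.6°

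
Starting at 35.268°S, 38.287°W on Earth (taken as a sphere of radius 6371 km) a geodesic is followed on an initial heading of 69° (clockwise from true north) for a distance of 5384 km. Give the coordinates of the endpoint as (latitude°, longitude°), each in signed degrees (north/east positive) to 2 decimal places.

-9.46°, 6.78°

Angular distance δ = d/R = 5384/6371 = 0.84508 rad; initial bearing θ = 1.2043 rad.
sin φ₂ = sin φ₁ cos δ + cos φ₁ sin δ cos θ = (-0.5774)(0.6637) + (0.8165)(0.7480)(0.3584) = -0.1643, so φ₂ = -9.46°.
Δλ = atan2(sin θ sin δ cos φ₁, cos δ − sin φ₁ sin φ₂) = atan2(0.5702, 0.5688) = 45.070°.
λ₂ = -38.287° + 45.070° = 6.78°.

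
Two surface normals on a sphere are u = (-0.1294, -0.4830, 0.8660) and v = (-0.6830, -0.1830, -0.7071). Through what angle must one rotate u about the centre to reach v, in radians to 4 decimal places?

2.0215 rad

u·v = -0.4356; |u| = 1.0000, |v| = 1.0000.
cos θ = (u·v)/(|u||v|) = -0.4356, so θ = 2.0215 rad.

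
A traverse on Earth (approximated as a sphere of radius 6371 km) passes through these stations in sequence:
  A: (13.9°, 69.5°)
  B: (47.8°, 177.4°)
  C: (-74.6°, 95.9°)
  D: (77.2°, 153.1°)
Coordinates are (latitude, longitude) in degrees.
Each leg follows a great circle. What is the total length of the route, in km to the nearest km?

Leg A→B: central angle 1.5932 rad, distance 10150.6 km.
Leg B→C: central angle 2.3293 rad, distance 14840.0 km.
Leg C→D: central angle 2.7099 rad, distance 17264.9 km.
Total: 10150.6 + 14840.0 + 17264.9 ≈ 42255 km.

42255 km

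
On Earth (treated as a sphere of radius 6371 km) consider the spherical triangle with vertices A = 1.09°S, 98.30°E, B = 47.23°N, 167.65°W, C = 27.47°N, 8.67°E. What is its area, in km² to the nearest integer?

Side lengths (central angles): a = 1.8365, b = 1.5738, c = 1.6328 rad; semiperimeter s = 2.5216.
By l'Huilier's theorem, tan(E/4) = √[tan(s/2) tan((s−a)/2) tan((s−b)/2) tan((s−c)/2)], giving spherical excess E = 1.9224 rad.
Area = E·R² = 1.9224 × (6371)² ≈ 78027797 km².

78027797 km²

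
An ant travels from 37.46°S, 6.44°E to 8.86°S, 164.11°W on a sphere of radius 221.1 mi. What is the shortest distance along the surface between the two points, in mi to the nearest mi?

Let φ₁ = -0.6538 rad, φ₂ = -0.1546 rad, and Δλ = -2.9767 rad.
Haversine: a = sin²(Δφ/2) + cos φ₁ cos φ₂ sin²(Δλ/2) = 0.0610 + (0.7938)(0.9881)(0.9932) = 0.83999.
Central angle c = 2·arcsin(√a) = 2.31854 rad.
Distance = R·c = 221.1 × 2.3185 ≈ 513 mi.

513 mi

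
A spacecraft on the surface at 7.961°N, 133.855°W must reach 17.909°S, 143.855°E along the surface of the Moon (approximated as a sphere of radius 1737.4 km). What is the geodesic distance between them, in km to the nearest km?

2583 km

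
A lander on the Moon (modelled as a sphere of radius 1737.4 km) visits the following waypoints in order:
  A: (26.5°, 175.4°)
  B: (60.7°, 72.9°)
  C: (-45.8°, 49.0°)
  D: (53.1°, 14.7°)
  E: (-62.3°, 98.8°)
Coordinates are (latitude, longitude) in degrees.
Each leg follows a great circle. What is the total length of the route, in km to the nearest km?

12647 km

Leg A→B: central angle 1.2720 rad, distance 2210.1 km.
Leg B→C: central angle 1.8894 rad, distance 3282.7 km.
Leg C→D: central angle 1.8003 rad, distance 3127.9 km.
Leg D→E: central angle 2.3177 rad, distance 4026.7 km.
Total: 2210.1 + 3282.7 + 3127.9 + 4026.7 ≈ 12647 km.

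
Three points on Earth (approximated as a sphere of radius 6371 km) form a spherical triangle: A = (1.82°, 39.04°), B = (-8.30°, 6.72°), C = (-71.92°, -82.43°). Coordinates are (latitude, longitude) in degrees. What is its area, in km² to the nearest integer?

20294639 km²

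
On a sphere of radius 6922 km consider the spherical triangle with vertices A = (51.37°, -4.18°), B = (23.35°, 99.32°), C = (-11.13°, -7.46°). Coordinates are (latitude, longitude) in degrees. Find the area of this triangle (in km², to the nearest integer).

51104785 km²

Side lengths (central angles): a = 1.9141, b = 1.0920, c = 1.3941 rad; semiperimeter s = 2.2000.
By l'Huilier's theorem, tan(E/4) = √[tan(s/2) tan((s−a)/2) tan((s−b)/2) tan((s−c)/2)], giving spherical excess E = 1.0666 rad.
Area = E·R² = 1.0666 × (6922)² ≈ 51104785 km².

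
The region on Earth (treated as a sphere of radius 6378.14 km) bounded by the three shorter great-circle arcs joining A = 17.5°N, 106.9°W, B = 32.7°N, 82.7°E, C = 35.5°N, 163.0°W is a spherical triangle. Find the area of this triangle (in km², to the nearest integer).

Side lengths (central angles): a = 1.5390, b = 0.9177, c = 2.2509 rad; semiperimeter s = 2.3538.
By l'Huilier's theorem, tan(E/4) = √[tan(s/2) tan((s−a)/2) tan((s−b)/2) tan((s−c)/2)], giving spherical excess E = 0.8513 rad.
Area = E·R² = 0.8513 × (6378.14)² ≈ 34632907 km².

34632907 km²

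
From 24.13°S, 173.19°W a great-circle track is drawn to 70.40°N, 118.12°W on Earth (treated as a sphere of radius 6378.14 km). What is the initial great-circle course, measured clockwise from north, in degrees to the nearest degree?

With φ₁ = -0.4211, φ₂ = 1.2287, Δλ = 0.9612 rad, the forward-azimuth formula gives
θ = atan2( sin Δλ cos φ₂ , cos φ₁ sin φ₂ − sin φ₁ cos φ₂ cos Δλ ) = atan2(0.2750, 0.9383) = 16.34°.
So the initial bearing is 16°.

16°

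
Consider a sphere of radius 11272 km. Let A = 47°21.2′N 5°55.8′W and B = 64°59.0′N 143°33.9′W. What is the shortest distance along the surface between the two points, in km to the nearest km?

12383 km

With latitudes φ₁ = 47.353°, φ₂ = 64.983° and longitude difference Δλ = -137.635°:
cos c = sin φ₁ sin φ₂ + cos φ₁ cos φ₂ cos Δλ = (0.7355)(0.9062) + (0.6775)(0.4229)(-0.7389) = 0.45486,
so c = arccos(0.45486) = 1.09858 rad.
Distance = R·c = 11272 × 1.0986 ≈ 12383 km.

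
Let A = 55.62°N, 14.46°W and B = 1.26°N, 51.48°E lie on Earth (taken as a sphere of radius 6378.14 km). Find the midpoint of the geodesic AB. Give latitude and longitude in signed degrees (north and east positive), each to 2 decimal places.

Central angle δ = 1.3199 rad. Interpolating on the sphere with fraction f = 0.5:
P = [sin((1−f)δ)·A + sin(fδ)·B] / sin δ = 0.6329·A + 0.6329·B in Cartesian coordinates,
giving P = (0.7401, 0.4058, 0.5362), i.e. latitude 32.43°, longitude 28.74°.

32.43°, 28.74°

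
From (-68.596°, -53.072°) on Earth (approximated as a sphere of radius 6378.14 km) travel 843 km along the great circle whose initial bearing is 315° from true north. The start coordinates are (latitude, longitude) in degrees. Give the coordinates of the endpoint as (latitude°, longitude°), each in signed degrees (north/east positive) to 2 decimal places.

Angular distance δ = d/R = 843/6378.14 = 0.13217 rad; initial bearing θ = 5.4978 rad.
sin φ₂ = sin φ₁ cos δ + cos φ₁ sin δ cos θ = (-0.9310)(0.9913) + (0.3649)(0.1318)(0.7071) = -0.8889, so φ₂ = -62.74°.
Δλ = atan2(sin θ sin δ cos φ₁, cos δ − sin φ₁ sin φ₂) = atan2(-0.0340, 0.1637) = -11.737°.
λ₂ = -53.072° − 11.737° = -64.81°.

-62.74°, -64.81°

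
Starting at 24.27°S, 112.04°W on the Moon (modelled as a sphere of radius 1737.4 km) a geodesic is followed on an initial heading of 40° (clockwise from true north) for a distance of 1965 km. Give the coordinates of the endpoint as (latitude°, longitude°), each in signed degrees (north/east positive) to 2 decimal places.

27.19°, -71.21°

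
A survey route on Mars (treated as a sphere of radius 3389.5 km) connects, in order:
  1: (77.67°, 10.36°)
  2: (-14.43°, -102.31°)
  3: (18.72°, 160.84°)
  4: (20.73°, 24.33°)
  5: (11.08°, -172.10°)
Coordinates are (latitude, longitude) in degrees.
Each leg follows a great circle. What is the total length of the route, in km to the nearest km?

28161 km

Leg 1→2: central angle 1.8999 rad, distance 6439.6 km.
Leg 2→3: central angle 1.7613 rad, distance 5970.0 km.
Leg 3→4: central angle 2.1283 rad, distance 7213.7 km.
Leg 4→5: central angle 2.5189 rad, distance 8537.9 km.
Total: 6439.6 + 5970.0 + 7213.7 + 8537.9 ≈ 28161 km.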